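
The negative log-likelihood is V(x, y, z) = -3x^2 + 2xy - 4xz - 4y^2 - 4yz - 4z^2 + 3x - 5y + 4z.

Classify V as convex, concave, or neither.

V is quadratic, so its Hessian is the constant matrix H = [[-6, 2, -4], [2, -8, -4], [-4, -4, -8]].
Leading principal minors: -6, 44, -64.
Signs alternate −, +, − ⇒ H ≺ 0 ⇒ concave.

concave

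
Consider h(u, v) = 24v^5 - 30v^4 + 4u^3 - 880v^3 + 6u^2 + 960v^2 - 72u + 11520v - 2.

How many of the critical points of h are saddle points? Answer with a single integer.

h separates as a function of u plus a function of v, so ∇h=0 decouples.
∂h/∂u = 12(u - 2)(u + 3) = 0 at u ∈ {-3, 2}; ∂h/∂v = 120(v - 4)(v - 3)(v + 2)(v + 4) = 0 at v ∈ {-4, -2, 3, 4}.
The Hessian is diagonal: diag(h_uu, h_vv). Second derivatives: h_uu(-3)=-60, h_uu(2)=60; h_vv(-4)=-13440, h_vv(-2)=7200, h_vv(3)=-4200, h_vv(4)=5760.
Saddle points occur where the two diagonal entries have opposite signs: (-3, -2), (-3, 4), (2, -4), (2, 3). Count: 4.

4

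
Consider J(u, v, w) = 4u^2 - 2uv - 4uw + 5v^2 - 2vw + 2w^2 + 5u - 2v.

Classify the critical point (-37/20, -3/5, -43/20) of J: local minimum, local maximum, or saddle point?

The Hessian is constant: H = [[8, -2, -4], [-2, 10, -2], [-4, -2, 4]].
Leading principal minors: Δ₁ = 8, Δ₂ = 76, Δ₃ = 80.
All leading minors are positive, so H is positive definite: a local minimum.

local minimum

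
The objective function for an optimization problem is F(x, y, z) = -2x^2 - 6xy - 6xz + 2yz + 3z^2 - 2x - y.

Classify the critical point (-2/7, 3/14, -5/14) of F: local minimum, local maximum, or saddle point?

saddle point

The Hessian is constant: H = [[-4, -6, -6], [-6, 0, 2], [-6, 2, 6]].
Leading principal minors: Δ₁ = -4, Δ₂ = -36, Δ₃ = -56.
The minors fit neither the all-positive nor the alternating-sign pattern, so H is indefinite: a saddle point.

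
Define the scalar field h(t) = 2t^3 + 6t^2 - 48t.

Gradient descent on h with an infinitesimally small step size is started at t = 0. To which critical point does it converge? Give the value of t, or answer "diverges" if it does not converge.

2

h'(t) = 6(t - 2)(t + 4), so h'(0) = -48.
Gradient descent moves in the -h' direction, i.e. t is increasing.
The nearest critical point in that direction is t = 2, where h'' = 36 > 0 (a local minimum). The iterate converges there.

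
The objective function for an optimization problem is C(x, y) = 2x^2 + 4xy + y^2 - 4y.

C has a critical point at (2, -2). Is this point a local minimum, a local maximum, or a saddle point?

The Hessian of C is constant: H = [[4, 4], [4, 2]].
det(H) = 4·2 − 4² = -8.
Since det(H) < 0, H is indefinite and the critical point is a saddle point.

saddle point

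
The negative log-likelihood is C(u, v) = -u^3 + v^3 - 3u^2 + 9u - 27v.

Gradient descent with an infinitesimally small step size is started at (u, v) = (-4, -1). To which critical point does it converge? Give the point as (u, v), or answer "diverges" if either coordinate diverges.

C is separable, so gradient descent decouples: u follows -∂C/∂u, v follows -∂C/∂v.
∂C/∂u = -3(u - 1)(u + 3); at u=-4 this is -15, so u increases.
∂C/∂v = 3(v - 3)(v + 3); at v=-1 this is -24, so v increases.
u converges to its nearest critical value -3 (a local min of the u-part); v converges to 3. The iterate converges to (-3, 3).

(-3, 3)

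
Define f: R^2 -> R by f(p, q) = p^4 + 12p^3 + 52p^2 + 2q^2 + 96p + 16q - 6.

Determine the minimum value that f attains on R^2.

-102

f(p,q) separates as A(p) + B(q) − 6, so its minimum is min A + min B − 6.
A'(p) = 4(p + 2)(p + 3)(p + 4) vanishes at p ∈ {-4, -3, -2}; B'(q) = 4q + 16 vanishes at q ∈ {-4}.
Local minima of A (where A''>0): A(-4)=-64, A(-2)=-64. Local minima of B: B(-4)=-32.
So the global minimum of f is A(-4) + B(-4) − 6 = -64 − 32 − 6 = -102, attained at (-4, -4).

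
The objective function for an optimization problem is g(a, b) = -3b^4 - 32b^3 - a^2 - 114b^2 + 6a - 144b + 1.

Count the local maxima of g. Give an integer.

g separates as a function of a plus a function of b, so ∇g=0 decouples.
∂g/∂a = -2(a - 3) = 0 at a ∈ {3}; ∂g/∂b = -12(b + 1)(b + 3)(b + 4) = 0 at b ∈ {-4, -3, -1}.
The Hessian is diagonal: diag(g_aa, g_bb). Second derivatives: g_aa(3)=-2; g_bb(-4)=-36, g_bb(-3)=24, g_bb(-1)=-72.
Local maxima occur where both diagonal entries negative: (3, -4), (3, -1). Count: 2.

2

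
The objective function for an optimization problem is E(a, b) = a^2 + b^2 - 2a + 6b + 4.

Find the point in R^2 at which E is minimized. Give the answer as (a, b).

(1, -3)

E(a,b) separates as P(a) + Q(b) + 4, so its minimum is min P + min Q + 4.
P'(a) = 2a - 2 vanishes at a ∈ {1}; Q'(b) = 2b + 6 vanishes at b ∈ {-3}.
Local minima of P (where P''>0): P(1)=-1. Local minima of Q: Q(-3)=-9.
So the global minimum of E is P(1) + Q(-3) + 4 = -1 − 9 + 4 = -6, attained at (1, -3).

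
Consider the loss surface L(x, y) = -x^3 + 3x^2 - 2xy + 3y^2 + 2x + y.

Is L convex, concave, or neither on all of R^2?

The term -x^3 is cubic, so the Hessian is not constant.
∂²L/∂x² = -6x + 6, which takes both signs as x varies (negative for sufficiently large x). A diagonal entry of the Hessian changing sign means the Hessian is neither positive- nor negative-semidefinite on all of R^2.

neither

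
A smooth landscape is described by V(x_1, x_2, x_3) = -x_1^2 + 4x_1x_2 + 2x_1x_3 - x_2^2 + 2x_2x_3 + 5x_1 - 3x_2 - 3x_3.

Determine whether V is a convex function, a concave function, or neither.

neither

V is quadratic, so its Hessian is the constant matrix H = [[-2, 4, 2], [4, -2, 2], [2, 2, 0]].
Leading principal minors: -2, -12, 48.
Neither pattern holds ⇒ H is indefinite ⇒ neither convex nor concave.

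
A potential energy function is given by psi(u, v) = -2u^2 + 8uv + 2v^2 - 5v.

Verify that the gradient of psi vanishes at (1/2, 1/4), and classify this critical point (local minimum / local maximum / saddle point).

saddle point

∇psi = (-4u + 8v, 8u + 4v - 5); substituting (1/2, 1/4) gives ∇psi = (0, 0), so (1/2, 1/4) is indeed a critical point.
The Hessian of psi is constant: H = [[-4, 8], [8, 4]].
det(H) = (-4)·4 − 8² = -80.
Since det(H) < 0, H is indefinite and the critical point is a saddle point.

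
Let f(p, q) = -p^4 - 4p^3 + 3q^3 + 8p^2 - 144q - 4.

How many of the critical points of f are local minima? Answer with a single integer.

1

f separates as a function of p plus a function of q, so ∇f=0 decouples.
∂f/∂p = -4p(p - 1)(p + 4) = 0 at p ∈ {-4, 0, 1}; ∂f/∂q = 9(q - 4)(q + 4) = 0 at q ∈ {-4, 4}.
The Hessian is diagonal: diag(f_pp, f_qq). Second derivatives: f_pp(-4)=-80, f_pp(0)=16, f_pp(1)=-20; f_qq(-4)=-72, f_qq(4)=72.
Local minima occur where both diagonal entries positive: (0, 4). Count: 1.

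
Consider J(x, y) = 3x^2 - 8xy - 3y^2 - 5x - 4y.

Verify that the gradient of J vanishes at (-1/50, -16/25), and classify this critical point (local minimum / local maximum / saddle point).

∇J = (6x - 8y - 5, -8x - 6y - 4); substituting (-1/50, -16/25) gives ∇J = (0, 0), so (-1/50, -16/25) is indeed a critical point.
The Hessian of J is constant: H = [[6, -8], [-8, -6]].
det(H) = 6·(-6) − (-8)² = -100.
Since det(H) < 0, H is indefinite and the critical point is a saddle point.

saddle point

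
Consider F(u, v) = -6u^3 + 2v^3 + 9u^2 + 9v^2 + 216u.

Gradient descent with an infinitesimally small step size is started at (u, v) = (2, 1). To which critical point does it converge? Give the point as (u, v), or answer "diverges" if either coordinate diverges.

F is separable, so gradient descent decouples: u follows -∂F/∂u, v follows -∂F/∂v.
∂F/∂u = -18(u - 4)(u + 3); at u=2 this is 180, so u decreases.
∂F/∂v = 6v(v + 3); at v=1 this is 24, so v decreases.
u converges to its nearest critical value -3 (a local min of the u-part); v converges to 0. The iterate converges to (-3, 0).

(-3, 0)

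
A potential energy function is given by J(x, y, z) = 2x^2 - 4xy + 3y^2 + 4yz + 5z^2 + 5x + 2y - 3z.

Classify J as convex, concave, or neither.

convex

J is quadratic, so its Hessian is the constant matrix H = [[4, -4, 0], [-4, 6, 4], [0, 4, 10]].
Leading principal minors: 4, 8, 16.
All positive ⇒ H ≻ 0 ⇒ convex.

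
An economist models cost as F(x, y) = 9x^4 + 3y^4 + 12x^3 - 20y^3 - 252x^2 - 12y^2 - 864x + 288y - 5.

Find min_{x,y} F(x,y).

F(x,y) separates as P(x) + Q(y) − 5, so its minimum is min P + min Q − 5.
P'(x) = 36(x - 4)(x + 2)(x + 3) vanishes at x ∈ {-3, -2, 4}; Q'(y) = 12(y - 4)(y - 3)(y + 2) vanishes at y ∈ {-2, 3, 4}.
Local minima of P (where P''>0): P(-3)=729, P(4)=-4416. Local minima of Q: Q(-2)=-416, Q(4)=448.
So the global minimum of F is P(4) + Q(-2) − 5 = -4416 − 416 − 5 = -4837, attained at (4, -2).

-4837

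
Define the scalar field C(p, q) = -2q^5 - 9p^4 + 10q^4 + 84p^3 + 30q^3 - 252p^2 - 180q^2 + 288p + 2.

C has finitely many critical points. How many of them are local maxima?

C separates as a function of p plus a function of q, so ∇C=0 decouples.
∂C/∂p = -36(p - 4)(p - 2)(p - 1) = 0 at p ∈ {1, 2, 4}; ∂C/∂q = -10q(q - 4)(q - 3)(q + 3) = 0 at q ∈ {-3, 0, 3, 4}.
The Hessian is diagonal: diag(C_pp, C_qq). Second derivatives: C_pp(1)=-108, C_pp(2)=72, C_pp(4)=-216; C_qq(-3)=1260, C_qq(0)=-360, C_qq(3)=180, C_qq(4)=-280.
Local maxima occur where both diagonal entries negative: (1, 0), (1, 4), (4, 0), (4, 4). Count: 4.

4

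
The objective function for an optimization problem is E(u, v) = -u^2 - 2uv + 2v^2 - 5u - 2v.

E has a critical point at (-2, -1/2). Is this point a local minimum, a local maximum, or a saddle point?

The Hessian of E is constant: H = [[-2, -2], [-2, 4]].
det(H) = (-2)·4 − (-2)² = -12.
Since det(H) < 0, H is indefinite and the critical point is a saddle point.

saddle point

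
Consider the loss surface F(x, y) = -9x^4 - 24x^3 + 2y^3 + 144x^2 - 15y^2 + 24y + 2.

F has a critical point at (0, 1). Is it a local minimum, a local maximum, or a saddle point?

saddle point

The mixed partial ∂²F/∂x∂y is 0, so the Hessian at any point is diag(F_xx, F_yy) = diag(36(-3x^2 - 4x + 8), 6(2y - 5)).
At (0, 1): H = diag(288, -18).
The eigenvalues have opposite signs, so H is indefinite: a saddle point.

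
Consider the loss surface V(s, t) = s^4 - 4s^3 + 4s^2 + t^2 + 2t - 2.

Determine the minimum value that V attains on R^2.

V(s,t) separates as P(s) + Q(t) − 2, so its minimum is min P + min Q − 2.
P'(s) = 4s(s - 2)(s - 1) vanishes at s ∈ {0, 1, 2}; Q'(t) = 2(t + 1) vanishes at t ∈ {-1}.
Local minima of P (where P''>0): P(0)=0, P(2)=0. Local minima of Q: Q(-1)=-1.
So the global minimum of V is P(0) + Q(-1) − 2 = 0 − 1 − 2 = -3, attained at (0, -1).

-3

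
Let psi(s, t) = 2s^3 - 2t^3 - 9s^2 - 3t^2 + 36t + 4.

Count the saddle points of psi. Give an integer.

psi separates as a function of s plus a function of t, so ∇psi=0 decouples.
∂psi/∂s = 6s(s - 3) = 0 at s ∈ {0, 3}; ∂psi/∂t = -6(t - 2)(t + 3) = 0 at t ∈ {-3, 2}.
The Hessian is diagonal: diag(psi_ss, psi_tt). Second derivatives: psi_ss(0)=-18, psi_ss(3)=18; psi_tt(-3)=30, psi_tt(2)=-30.
Saddle points occur where the two diagonal entries have opposite signs: (0, -3), (3, 2). Count: 2.

2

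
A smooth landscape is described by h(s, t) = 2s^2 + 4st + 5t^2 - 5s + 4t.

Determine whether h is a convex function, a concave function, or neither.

h is quadratic, so its Hessian is the constant matrix H = [[4, 4], [4, 10]].
det(H) = 24, tr(H) = 14.
det(H) > 0 and tr(H) > 0, so H is positive definite everywhere: convex.

convex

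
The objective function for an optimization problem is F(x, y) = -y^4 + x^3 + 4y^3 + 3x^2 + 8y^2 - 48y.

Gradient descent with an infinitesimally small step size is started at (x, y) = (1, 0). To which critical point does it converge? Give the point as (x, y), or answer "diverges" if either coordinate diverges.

(0, 2)

F is separable, so gradient descent decouples: x follows -∂F/∂x, y follows -∂F/∂y.
∂F/∂x = 3x(x + 2); at x=1 this is 9, so x decreases.
∂F/∂y = -4(y - 3)(y - 2)(y + 2); at y=0 this is -48, so y increases.
x converges to its nearest critical value 0 (a local min of the x-part); y converges to 2. The iterate converges to (0, 2).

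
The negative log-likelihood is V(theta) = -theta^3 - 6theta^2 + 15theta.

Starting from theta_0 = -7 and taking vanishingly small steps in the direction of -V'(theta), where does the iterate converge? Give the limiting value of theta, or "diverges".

V'(theta) = -3(theta - 1)(theta + 5), so V'(-7) = -48.
Gradient descent moves in the -V' direction, i.e. theta is increasing.
The nearest critical point in that direction is theta = -5, where V'' = 18 > 0 (a local minimum). The iterate converges there.

-5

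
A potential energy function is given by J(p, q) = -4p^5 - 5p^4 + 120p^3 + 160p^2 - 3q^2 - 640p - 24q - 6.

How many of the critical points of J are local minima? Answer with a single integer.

J separates as a function of p plus a function of q, so ∇J=0 decouples.
∂J/∂p = -20(p - 4)(p - 1)(p + 2)(p + 4) = 0 at p ∈ {-4, -2, 1, 4}; ∂J/∂q = -6(q + 4) = 0 at q ∈ {-4}.
The Hessian is diagonal: diag(J_pp, J_qq). Second derivatives: J_pp(-4)=1600, J_pp(-2)=-720, J_pp(1)=900, J_pp(4)=-2880; J_qq(-4)=-6.
Local minima occur where both diagonal entries positive: none. Count: 0.

0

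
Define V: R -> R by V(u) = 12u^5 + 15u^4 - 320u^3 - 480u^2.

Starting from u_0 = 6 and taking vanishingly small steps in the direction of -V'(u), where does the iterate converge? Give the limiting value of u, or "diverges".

4

V'(u) = 60u(u - 4)(u + 1)(u + 4), so V'(6) = 50400.
Gradient descent moves in the -V' direction, i.e. u is decreasing.
The nearest critical point in that direction is u = 4, where V'' = 9600 > 0 (a local minimum). The iterate converges there.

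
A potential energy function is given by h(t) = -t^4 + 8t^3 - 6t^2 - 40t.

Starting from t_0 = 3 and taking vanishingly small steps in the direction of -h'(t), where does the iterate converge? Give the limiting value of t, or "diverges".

h'(t) = -4(t - 5)(t - 2)(t + 1), so h'(3) = 32.
Gradient descent moves in the -h' direction, i.e. t is decreasing.
The nearest critical point in that direction is t = 2, where h'' = 36 > 0 (a local minimum). The iterate converges there.

2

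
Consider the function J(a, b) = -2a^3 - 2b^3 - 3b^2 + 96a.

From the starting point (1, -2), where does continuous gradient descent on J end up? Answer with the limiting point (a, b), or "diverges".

J is separable, so gradient descent decouples: a follows -∂J/∂a, b follows -∂J/∂b.
∂J/∂a = -6(a - 4)(a + 4); at a=1 this is 90, so a decreases.
∂J/∂b = -6b(b + 1); at b=-2 this is -12, so b increases.
a converges to its nearest critical value -4 (a local min of the a-part); b converges to -1. The iterate converges to (-4, -1).

(-4, -1)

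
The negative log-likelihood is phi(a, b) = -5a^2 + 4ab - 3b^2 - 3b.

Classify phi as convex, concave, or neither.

phi is quadratic, so its Hessian is the constant matrix H = [[-10, 4], [4, -6]].
det(H) = 44, tr(H) = -16.
det(H) > 0 and tr(H) < 0, so H is negative definite everywhere: concave.

concave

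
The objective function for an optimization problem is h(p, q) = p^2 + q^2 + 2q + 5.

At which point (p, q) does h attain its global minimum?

(0, -1)

h(p,q) separates as A(p) + B(q) + 5, so its minimum is min A + min B + 5.
A'(p) = 2p vanishes at p ∈ {0}; B'(q) = 2q + 2 vanishes at q ∈ {-1}.
Local minima of A (where A''>0): A(0)=0. Local minima of B: B(-1)=-1.
So the global minimum of h is A(0) + B(-1) + 5 = 0 − 1 + 5 = 4, attained at (0, -1).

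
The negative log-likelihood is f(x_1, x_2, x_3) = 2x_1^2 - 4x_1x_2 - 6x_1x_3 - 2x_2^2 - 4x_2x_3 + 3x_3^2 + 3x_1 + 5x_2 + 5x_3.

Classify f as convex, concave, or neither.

neither

f is quadratic, so its Hessian is the constant matrix H = [[4, -4, -6], [-4, -4, -4], [-6, -4, 6]].
Leading principal minors: 4, -32, -304.
Neither pattern holds ⇒ H is indefinite ⇒ neither convex nor concave.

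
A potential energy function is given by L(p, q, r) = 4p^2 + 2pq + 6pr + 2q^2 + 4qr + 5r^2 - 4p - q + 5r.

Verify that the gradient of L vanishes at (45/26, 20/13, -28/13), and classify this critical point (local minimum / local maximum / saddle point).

∇L = (8p + 2q + 6r - 4, 2p + 4q + 4r - 1, 6p + 4q + 10r + 5); substituting (45/26, 20/13, -28/13) gives ∇L = (0, 0, 0), so (45/26, 20/13, -28/13) is indeed a critical point.
The Hessian is constant: H = [[8, 2, 6], [2, 4, 4], [6, 4, 10]].
Leading principal minors: Δ₁ = 8, Δ₂ = 28, Δ₃ = 104.
All leading minors are positive, so H is positive definite: a local minimum.

local minimum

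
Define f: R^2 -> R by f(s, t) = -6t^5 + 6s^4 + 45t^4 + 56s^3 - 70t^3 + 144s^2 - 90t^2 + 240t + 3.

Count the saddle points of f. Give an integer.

6

f separates as a function of s plus a function of t, so ∇f=0 decouples.
∂f/∂s = 24s(s + 3)(s + 4) = 0 at s ∈ {-4, -3, 0}; ∂f/∂t = -30(t - 4)(t - 2)(t - 1)(t + 1) = 0 at t ∈ {-1, 1, 2, 4}.
The Hessian is diagonal: diag(f_ss, f_tt). Second derivatives: f_ss(-4)=96, f_ss(-3)=-72, f_ss(0)=288; f_tt(-1)=900, f_tt(1)=-180, f_tt(2)=180, f_tt(4)=-900.
Saddle points occur where the two diagonal entries have opposite signs: (-4, 1), (-4, 4), (-3, -1), (-3, 2), (0, 1), (0, 4). Count: 6.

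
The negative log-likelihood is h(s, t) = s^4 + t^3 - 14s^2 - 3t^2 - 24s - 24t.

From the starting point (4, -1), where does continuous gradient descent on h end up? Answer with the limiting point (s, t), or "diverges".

(3, 4)

h is separable, so gradient descent decouples: s follows -∂h/∂s, t follows -∂h/∂t.
∂h/∂s = 4(s - 3)(s + 1)(s + 2); at s=4 this is 120, so s decreases.
∂h/∂t = 3(t - 4)(t + 2); at t=-1 this is -15, so t increases.
s converges to its nearest critical value 3 (a local min of the s-part); t converges to 4. The iterate converges to (3, 4).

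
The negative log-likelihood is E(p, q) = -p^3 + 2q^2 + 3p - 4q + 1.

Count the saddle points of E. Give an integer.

1

E separates as a function of p plus a function of q, so ∇E=0 decouples.
∂E/∂p = -3(p - 1)(p + 1) = 0 at p ∈ {-1, 1}; ∂E/∂q = 4(q - 1) = 0 at q ∈ {1}.
The Hessian is diagonal: diag(E_pp, E_qq). Second derivatives: E_pp(-1)=6, E_pp(1)=-6; E_qq(1)=4.
Saddle points occur where the two diagonal entries have opposite signs: (1, 1). Count: 1.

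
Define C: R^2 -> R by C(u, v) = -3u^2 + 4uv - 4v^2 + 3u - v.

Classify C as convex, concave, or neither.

concave

C is quadratic, so its Hessian is the constant matrix H = [[-6, 4], [4, -8]].
det(H) = 32, tr(H) = -14.
det(H) > 0 and tr(H) < 0, so H is negative definite everywhere: concave.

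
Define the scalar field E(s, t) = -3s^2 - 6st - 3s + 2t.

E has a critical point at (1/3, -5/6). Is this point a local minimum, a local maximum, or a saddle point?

saddle point

The Hessian of E is constant: H = [[-6, -6], [-6, 0]].
det(H) = (-6)·0 − (-6)² = -36.
Since det(H) < 0, H is indefinite and the critical point is a saddle point.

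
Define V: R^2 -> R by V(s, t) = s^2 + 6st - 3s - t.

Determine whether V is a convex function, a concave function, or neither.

neither

V is quadratic, so its Hessian is the constant matrix H = [[2, 6], [6, 0]].
det(H) = -36, tr(H) = 2.
det(H) < 0, so H is indefinite: neither convex nor concave.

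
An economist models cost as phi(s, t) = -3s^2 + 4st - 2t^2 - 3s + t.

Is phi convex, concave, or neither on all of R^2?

concave

phi is quadratic, so its Hessian is the constant matrix H = [[-6, 4], [4, -4]].
det(H) = 8, tr(H) = -10.
det(H) > 0 and tr(H) < 0, so H is negative definite everywhere: concave.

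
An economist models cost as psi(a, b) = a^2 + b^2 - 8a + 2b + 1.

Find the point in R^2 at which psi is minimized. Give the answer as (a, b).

(4, -1)

psi(a,b) separates as P(a) + Q(b) + 1, so its minimum is min P + min Q + 1.
P'(a) = 2a - 8 vanishes at a ∈ {4}; Q'(b) = 2b + 2 vanishes at b ∈ {-1}.
Local minima of P (where P''>0): P(4)=-16. Local minima of Q: Q(-1)=-1.
So the global minimum of psi is P(4) + Q(-1) + 1 = -16 − 1 + 1 = -16, attained at (4, -1).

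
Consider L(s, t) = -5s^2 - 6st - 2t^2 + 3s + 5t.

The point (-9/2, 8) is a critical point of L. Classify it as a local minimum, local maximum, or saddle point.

The Hessian of L is constant: H = [[-10, -6], [-6, -4]].
det(H) = (-10)·(-4) − (-6)² = 4.
det(H) > 0 and tr(H) = -14 < 0, so H is negative definite and the point is a local maximum.

local maximum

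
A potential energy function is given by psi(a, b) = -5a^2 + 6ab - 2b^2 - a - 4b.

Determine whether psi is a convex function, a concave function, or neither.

concave

psi is quadratic, so its Hessian is the constant matrix H = [[-10, 6], [6, -4]].
det(H) = 4, tr(H) = -14.
det(H) > 0 and tr(H) < 0, so H is negative definite everywhere: concave.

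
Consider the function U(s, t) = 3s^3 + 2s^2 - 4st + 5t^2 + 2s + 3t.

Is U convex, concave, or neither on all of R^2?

neither

The term 3s^3 is cubic, so the Hessian is not constant.
∂²U/∂s² = 18s + 4, which takes both signs as s varies (negative for sufficiently negative s). A diagonal entry of the Hessian changing sign means the Hessian is neither positive- nor negative-semidefinite on all of R^2.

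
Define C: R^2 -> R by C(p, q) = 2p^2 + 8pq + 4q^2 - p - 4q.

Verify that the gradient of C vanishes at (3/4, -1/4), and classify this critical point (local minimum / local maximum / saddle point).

saddle point

∇C = (4p + 8q - 1, 8p + 8q - 4); substituting (3/4, -1/4) gives ∇C = (0, 0), so (3/4, -1/4) is indeed a critical point.
The Hessian of C is constant: H = [[4, 8], [8, 8]].
det(H) = 4·8 − 8² = -32.
Since det(H) < 0, H is indefinite and the critical point is a saddle point.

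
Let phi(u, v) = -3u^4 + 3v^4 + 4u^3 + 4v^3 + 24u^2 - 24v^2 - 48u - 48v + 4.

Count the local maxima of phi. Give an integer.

2

phi separates as a function of u plus a function of v, so ∇phi=0 decouples.
∂phi/∂u = -12(u - 2)(u - 1)(u + 2) = 0 at u ∈ {-2, 1, 2}; ∂phi/∂v = 12(v - 2)(v + 1)(v + 2) = 0 at v ∈ {-2, -1, 2}.
The Hessian is diagonal: diag(phi_uu, phi_vv). Second derivatives: phi_uu(-2)=-144, phi_uu(1)=36, phi_uu(2)=-48; phi_vv(-2)=48, phi_vv(-1)=-36, phi_vv(2)=144.
Local maxima occur where both diagonal entries negative: (-2, -1), (2, -1). Count: 2.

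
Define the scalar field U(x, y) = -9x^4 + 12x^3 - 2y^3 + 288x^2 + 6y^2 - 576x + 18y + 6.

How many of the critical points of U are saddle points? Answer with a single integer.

U separates as a function of x plus a function of y, so ∇U=0 decouples.
∂U/∂x = -36(x - 4)(x - 1)(x + 4) = 0 at x ∈ {-4, 1, 4}; ∂U/∂y = -6(y - 3)(y + 1) = 0 at y ∈ {-1, 3}.
The Hessian is diagonal: diag(U_xx, U_yy). Second derivatives: U_xx(-4)=-1440, U_xx(1)=540, U_xx(4)=-864; U_yy(-1)=24, U_yy(3)=-24.
Saddle points occur where the two diagonal entries have opposite signs: (-4, -1), (1, 3), (4, -1). Count: 3.

3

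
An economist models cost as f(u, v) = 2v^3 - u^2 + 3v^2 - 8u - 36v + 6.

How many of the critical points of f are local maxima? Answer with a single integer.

f separates as a function of u plus a function of v, so ∇f=0 decouples.
∂f/∂u = -2(u + 4) = 0 at u ∈ {-4}; ∂f/∂v = 6(v - 2)(v + 3) = 0 at v ∈ {-3, 2}.
The Hessian is diagonal: diag(f_uu, f_vv). Second derivatives: f_uu(-4)=-2; f_vv(-3)=-30, f_vv(2)=30.
Local maxima occur where both diagonal entries negative: (-4, -3). Count: 1.

1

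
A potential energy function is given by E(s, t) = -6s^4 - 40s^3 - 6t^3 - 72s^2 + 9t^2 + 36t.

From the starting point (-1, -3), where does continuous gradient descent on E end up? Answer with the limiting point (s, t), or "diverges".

E is separable, so gradient descent decouples: s follows -∂E/∂s, t follows -∂E/∂t.
∂E/∂s = -24s(s + 2)(s + 3); at s=-1 this is 48, so s decreases.
∂E/∂t = -18(t - 2)(t + 1); at t=-3 this is -180, so t increases.
s converges to its nearest critical value -2 (a local min of the s-part); t converges to -1. The iterate converges to (-2, -1).

(-2, -1)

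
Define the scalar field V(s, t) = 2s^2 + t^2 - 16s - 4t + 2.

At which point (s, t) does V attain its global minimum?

(4, 2)

V(s,t) separates as P(s) + Q(t) + 2, so its minimum is min P + min Q + 2.
P'(s) = 4s - 16 vanishes at s ∈ {4}; Q'(t) = 2(t - 2) vanishes at t ∈ {2}.
Local minima of P (where P''>0): P(4)=-32. Local minima of Q: Q(2)=-4.
So the global minimum of V is P(4) + Q(2) + 2 = -32 − 4 + 2 = -34, attained at (4, 2).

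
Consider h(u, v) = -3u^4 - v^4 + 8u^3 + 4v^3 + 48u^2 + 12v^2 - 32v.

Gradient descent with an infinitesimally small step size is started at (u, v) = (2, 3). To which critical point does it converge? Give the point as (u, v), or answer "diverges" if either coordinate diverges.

h is separable, so gradient descent decouples: u follows -∂h/∂u, v follows -∂h/∂v.
∂h/∂u = -12u(u - 4)(u + 2); at u=2 this is 192, so u decreases.
∂h/∂v = -4(v - 4)(v - 1)(v + 2); at v=3 this is 40, so v decreases.
u converges to its nearest critical value 0 (a local min of the u-part); v converges to 1. The iterate converges to (0, 1).

(0, 1)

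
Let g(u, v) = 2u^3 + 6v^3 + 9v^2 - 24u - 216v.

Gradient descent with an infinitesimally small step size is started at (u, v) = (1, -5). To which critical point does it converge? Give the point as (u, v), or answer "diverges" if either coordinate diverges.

diverges

g is separable, so gradient descent decouples: u follows -∂g/∂u, v follows -∂g/∂v.
∂g/∂u = 6(u - 2)(u + 2); at u=1 this is -18, so u increases.
∂g/∂v = 18(v - 3)(v + 4); at v=-5 this is 144, so v decreases.
The v-coordinate has no critical point in that direction and runs off to infinity.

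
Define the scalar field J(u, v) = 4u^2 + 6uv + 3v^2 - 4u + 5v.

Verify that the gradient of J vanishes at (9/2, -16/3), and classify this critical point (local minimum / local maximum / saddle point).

local minimum

∇J = (8u + 6v - 4, 6u + 6v + 5); substituting (9/2, -16/3) gives ∇J = (0, 0), so (9/2, -16/3) is indeed a critical point.
The Hessian of J is constant: H = [[8, 6], [6, 6]].
det(H) = 8·6 − 6² = 12.
det(H) > 0 and tr(H) = 14 > 0, so H is positive definite and the point is a local minimum.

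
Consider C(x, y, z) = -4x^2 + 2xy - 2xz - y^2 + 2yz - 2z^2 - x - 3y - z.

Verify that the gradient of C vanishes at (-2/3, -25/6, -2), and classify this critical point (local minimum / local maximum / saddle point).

∇C = (-8x + 2y - 2z - 1, 2x - 2y + 2z - 3, -2x + 2y - 4z - 1); substituting (-2/3, -25/6, -2) gives ∇C = (0, 0, 0), so (-2/3, -25/6, -2) is indeed a critical point.
The Hessian is constant: H = [[-8, 2, -2], [2, -2, 2], [-2, 2, -4]].
Leading principal minors: Δ₁ = -8, Δ₂ = 12, Δ₃ = -24.
The minors alternate sign starting negative (−, +, −), so H is negative definite: a local maximum.

local maximum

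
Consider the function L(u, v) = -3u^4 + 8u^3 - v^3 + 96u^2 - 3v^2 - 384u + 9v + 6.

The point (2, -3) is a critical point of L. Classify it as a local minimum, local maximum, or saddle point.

local minimum

The mixed partial ∂²L/∂u∂v is 0, so the Hessian at any point is diag(L_uu, L_vv) = diag(12(-3u^2 + 4u + 16), -6(v + 1)).
At (2, -3): H = diag(144, 12).
Both eigenvalues are positive, so H is positive definite: a local minimum.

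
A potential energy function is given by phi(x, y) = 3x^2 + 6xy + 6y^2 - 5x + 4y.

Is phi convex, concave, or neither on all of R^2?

phi is quadratic, so its Hessian is the constant matrix H = [[6, 6], [6, 12]].
det(H) = 36, tr(H) = 18.
det(H) > 0 and tr(H) > 0, so H is positive definite everywhere: convex.

convex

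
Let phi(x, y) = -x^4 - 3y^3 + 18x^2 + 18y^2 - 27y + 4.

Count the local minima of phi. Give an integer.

1

phi separates as a function of x plus a function of y, so ∇phi=0 decouples.
∂phi/∂x = -4x(x - 3)(x + 3) = 0 at x ∈ {-3, 0, 3}; ∂phi/∂y = -9(y - 3)(y - 1) = 0 at y ∈ {1, 3}.
The Hessian is diagonal: diag(phi_xx, phi_yy). Second derivatives: phi_xx(-3)=-72, phi_xx(0)=36, phi_xx(3)=-72; phi_yy(1)=18, phi_yy(3)=-18.
Local minima occur where both diagonal entries positive: (0, 1). Count: 1.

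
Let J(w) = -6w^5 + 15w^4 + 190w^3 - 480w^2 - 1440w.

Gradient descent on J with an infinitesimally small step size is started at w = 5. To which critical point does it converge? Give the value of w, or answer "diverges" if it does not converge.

J'(w) = -30(w - 4)(w - 3)(w + 1)(w + 4), so J'(5) = -3240.
Gradient descent moves in the -J' direction, i.e. w is increasing.
There is no critical point above w=5, and J' keeps the same sign, so the iterate runs off to +∞.

diverges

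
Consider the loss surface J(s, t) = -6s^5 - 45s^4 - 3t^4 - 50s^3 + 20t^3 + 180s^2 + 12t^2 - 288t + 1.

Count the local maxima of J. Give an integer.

J separates as a function of s plus a function of t, so ∇J=0 decouples.
∂J/∂s = -30s(s - 1)(s + 3)(s + 4) = 0 at s ∈ {-4, -3, 0, 1}; ∂J/∂t = -12(t - 4)(t - 3)(t + 2) = 0 at t ∈ {-2, 3, 4}.
The Hessian is diagonal: diag(J_ss, J_tt). Second derivatives: J_ss(-4)=600, J_ss(-3)=-360, J_ss(0)=360, J_ss(1)=-600; J_tt(-2)=-360, J_tt(3)=60, J_tt(4)=-72.
Local maxima occur where both diagonal entries negative: (-3, -2), (-3, 4), (1, -2), (1, 4). Count: 4.

4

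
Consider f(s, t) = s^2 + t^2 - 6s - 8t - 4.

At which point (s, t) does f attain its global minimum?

(3, 4)

f(s,t) separates as P(s) + Q(t) − 4, so its minimum is min P + min Q − 4.
P'(s) = 2s - 6 vanishes at s ∈ {3}; Q'(t) = 2(t - 4) vanishes at t ∈ {4}.
Local minima of P (where P''>0): P(3)=-9. Local minima of Q: Q(4)=-16.
So the global minimum of f is P(3) + Q(4) − 4 = -9 − 16 − 4 = -29, attained at (3, 4).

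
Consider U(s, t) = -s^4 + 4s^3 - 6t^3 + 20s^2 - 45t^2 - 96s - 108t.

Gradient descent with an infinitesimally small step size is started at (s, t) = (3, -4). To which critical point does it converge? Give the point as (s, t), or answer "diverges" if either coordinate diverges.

(2, -3)

U is separable, so gradient descent decouples: s follows -∂U/∂s, t follows -∂U/∂t.
∂U/∂s = -4(s - 4)(s - 2)(s + 3); at s=3 this is 24, so s decreases.
∂U/∂t = -18(t + 2)(t + 3); at t=-4 this is -36, so t increases.
s converges to its nearest critical value 2 (a local min of the s-part); t converges to -3. The iterate converges to (2, -3).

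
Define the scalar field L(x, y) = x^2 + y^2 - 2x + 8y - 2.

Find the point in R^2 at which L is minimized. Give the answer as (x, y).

(1, -4)

L(x,y) separates as P(x) + Q(y) − 2, so its minimum is min P + min Q − 2.
P'(x) = 2x - 2 vanishes at x ∈ {1}; Q'(y) = 2y + 8 vanishes at y ∈ {-4}.
Local minima of P (where P''>0): P(1)=-1. Local minima of Q: Q(-4)=-16.
So the global minimum of L is P(1) + Q(-4) − 2 = -1 − 16 − 2 = -19, attained at (1, -4).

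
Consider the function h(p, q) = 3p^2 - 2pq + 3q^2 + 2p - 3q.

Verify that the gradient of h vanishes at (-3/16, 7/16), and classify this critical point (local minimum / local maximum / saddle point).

∇h = (6p - 2q + 2, -2p + 6q - 3); substituting (-3/16, 7/16) gives ∇h = (0, 0), so (-3/16, 7/16) is indeed a critical point.
The Hessian of h is constant: H = [[6, -2], [-2, 6]].
det(H) = 6·6 − (-2)² = 32.
det(H) > 0 and tr(H) = 12 > 0, so H is positive definite and the point is a local minimum.

local minimum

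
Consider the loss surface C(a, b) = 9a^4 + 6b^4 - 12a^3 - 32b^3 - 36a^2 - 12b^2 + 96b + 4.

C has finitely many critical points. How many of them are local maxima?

C separates as a function of a plus a function of b, so ∇C=0 decouples.
∂C/∂a = 36a(a - 2)(a + 1) = 0 at a ∈ {-1, 0, 2}; ∂C/∂b = 24(b - 4)(b - 1)(b + 1) = 0 at b ∈ {-1, 1, 4}.
The Hessian is diagonal: diag(C_aa, C_bb). Second derivatives: C_aa(-1)=108, C_aa(0)=-72, C_aa(2)=216; C_bb(-1)=240, C_bb(1)=-144, C_bb(4)=360.
Local maxima occur where both diagonal entries negative: (0, 1). Count: 1.

1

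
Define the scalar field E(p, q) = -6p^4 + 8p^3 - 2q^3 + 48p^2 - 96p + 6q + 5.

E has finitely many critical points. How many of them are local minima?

1

E separates as a function of p plus a function of q, so ∇E=0 decouples.
∂E/∂p = -24(p - 2)(p - 1)(p + 2) = 0 at p ∈ {-2, 1, 2}; ∂E/∂q = -6(q - 1)(q + 1) = 0 at q ∈ {-1, 1}.
The Hessian is diagonal: diag(E_pp, E_qq). Second derivatives: E_pp(-2)=-288, E_pp(1)=72, E_pp(2)=-96; E_qq(-1)=12, E_qq(1)=-12.
Local minima occur where both diagonal entries positive: (1, -1). Count: 1.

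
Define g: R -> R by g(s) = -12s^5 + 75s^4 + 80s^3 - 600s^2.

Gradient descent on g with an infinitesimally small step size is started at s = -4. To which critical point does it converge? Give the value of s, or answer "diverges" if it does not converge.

-2

g'(s) = -60s(s - 5)(s - 2)(s + 2), so g'(-4) = -25920.
Gradient descent moves in the -g' direction, i.e. s is increasing.
The nearest critical point in that direction is s = -2, where g'' = 3360 > 0 (a local minimum). The iterate converges there.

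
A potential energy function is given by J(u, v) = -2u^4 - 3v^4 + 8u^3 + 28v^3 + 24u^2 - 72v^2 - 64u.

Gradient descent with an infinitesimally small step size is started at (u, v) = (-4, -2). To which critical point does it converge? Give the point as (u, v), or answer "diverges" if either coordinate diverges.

diverges

J is separable, so gradient descent decouples: u follows -∂J/∂u, v follows -∂J/∂v.
∂J/∂u = -8(u - 4)(u - 1)(u + 2); at u=-4 this is 640, so u decreases.
∂J/∂v = -12v(v - 4)(v - 3); at v=-2 this is 720, so v decreases.
The u-coordinate has no critical point in that direction and runs off to infinity.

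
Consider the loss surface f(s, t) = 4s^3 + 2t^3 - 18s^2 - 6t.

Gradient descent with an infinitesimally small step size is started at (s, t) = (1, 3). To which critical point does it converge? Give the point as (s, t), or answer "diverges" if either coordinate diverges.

(3, 1)

f is separable, so gradient descent decouples: s follows -∂f/∂s, t follows -∂f/∂t.
∂f/∂s = 12s(s - 3); at s=1 this is -24, so s increases.
∂f/∂t = 6(t - 1)(t + 1); at t=3 this is 48, so t decreases.
s converges to its nearest critical value 3 (a local min of the s-part); t converges to 1. The iterate converges to (3, 1).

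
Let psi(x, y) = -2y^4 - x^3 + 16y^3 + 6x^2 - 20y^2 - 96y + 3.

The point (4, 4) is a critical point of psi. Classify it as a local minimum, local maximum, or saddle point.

local maximum

The mixed partial ∂²psi/∂x∂y is 0, so the Hessian at any point is diag(psi_xx, psi_yy) = diag(6(-x + 2), 8(-3y^2 + 12y - 5)).
At (4, 4): H = diag(-12, -40).
Both eigenvalues are negative, so H is negative definite: a local maximum.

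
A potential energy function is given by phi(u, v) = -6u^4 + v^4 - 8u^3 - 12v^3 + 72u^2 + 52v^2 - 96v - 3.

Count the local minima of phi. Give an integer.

phi separates as a function of u plus a function of v, so ∇phi=0 decouples.
∂phi/∂u = -24u(u - 2)(u + 3) = 0 at u ∈ {-3, 0, 2}; ∂phi/∂v = 4(v - 4)(v - 3)(v - 2) = 0 at v ∈ {2, 3, 4}.
The Hessian is diagonal: diag(phi_uu, phi_vv). Second derivatives: phi_uu(-3)=-360, phi_uu(0)=144, phi_uu(2)=-240; phi_vv(2)=8, phi_vv(3)=-4, phi_vv(4)=8.
Local minima occur where both diagonal entries positive: (0, 2), (0, 4). Count: 2.

2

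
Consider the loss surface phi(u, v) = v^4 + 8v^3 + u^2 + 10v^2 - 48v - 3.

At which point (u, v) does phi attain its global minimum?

phi(u,v) separates as P(u) + Q(v) − 3, so its minimum is min P + min Q − 3.
P'(u) = 2u vanishes at u ∈ {0}; Q'(v) = 4(v - 1)(v + 3)(v + 4) vanishes at v ∈ {-4, -3, 1}.
Local minima of P (where P''>0): P(0)=0. Local minima of Q: Q(-4)=96, Q(1)=-29.
So the global minimum of phi is P(0) + Q(1) − 3 = 0 − 29 − 3 = -32, attained at (0, 1).

(0, 1)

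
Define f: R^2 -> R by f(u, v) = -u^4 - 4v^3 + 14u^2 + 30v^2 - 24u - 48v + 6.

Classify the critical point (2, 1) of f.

saddle point

The mixed partial ∂²f/∂u∂v is 0, so the Hessian at any point is diag(f_uu, f_vv) = diag(4(-3u^2 + 7), 12(-2v + 5)).
At (2, 1): H = diag(-20, 36).
The eigenvalues have opposite signs, so H is indefinite: a saddle point.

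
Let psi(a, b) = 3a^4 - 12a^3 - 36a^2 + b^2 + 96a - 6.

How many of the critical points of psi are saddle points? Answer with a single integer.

psi separates as a function of a plus a function of b, so ∇psi=0 decouples.
∂psi/∂a = 12(a - 4)(a - 1)(a + 2) = 0 at a ∈ {-2, 1, 4}; ∂psi/∂b = 2b = 0 at b ∈ {0}.
The Hessian is diagonal: diag(psi_aa, psi_bb). Second derivatives: psi_aa(-2)=216, psi_aa(1)=-108, psi_aa(4)=216; psi_bb(0)=2.
Saddle points occur where the two diagonal entries have opposite signs: (1, 0). Count: 1.

1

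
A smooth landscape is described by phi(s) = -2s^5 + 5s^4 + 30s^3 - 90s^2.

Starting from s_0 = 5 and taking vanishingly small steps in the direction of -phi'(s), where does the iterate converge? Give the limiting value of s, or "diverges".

diverges

phi'(s) = -10s(s - 3)(s - 2)(s + 3), so phi'(5) = -2400.
Gradient descent moves in the -phi' direction, i.e. s is increasing.
There is no critical point above s=5, and phi' keeps the same sign, so the iterate runs off to +∞.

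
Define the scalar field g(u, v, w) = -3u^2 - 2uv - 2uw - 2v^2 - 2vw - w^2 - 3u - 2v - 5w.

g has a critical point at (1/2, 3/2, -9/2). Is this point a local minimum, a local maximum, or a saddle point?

local maximum

The Hessian is constant: H = [[-6, -2, -2], [-2, -4, -2], [-2, -2, -2]].
Leading principal minors: Δ₁ = -6, Δ₂ = 20, Δ₃ = -16.
The minors alternate sign starting negative (−, +, −), so H is negative definite: a local maximum.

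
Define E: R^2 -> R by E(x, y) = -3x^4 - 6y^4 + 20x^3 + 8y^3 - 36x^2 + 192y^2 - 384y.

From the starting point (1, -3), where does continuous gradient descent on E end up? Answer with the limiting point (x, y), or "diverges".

(2, 1)

E is separable, so gradient descent decouples: x follows -∂E/∂x, y follows -∂E/∂y.
∂E/∂x = -12x(x - 3)(x - 2); at x=1 this is -24, so x increases.
∂E/∂y = -24(y - 4)(y - 1)(y + 4); at y=-3 this is -672, so y increases.
x converges to its nearest critical value 2 (a local min of the x-part); y converges to 1. The iterate converges to (2, 1).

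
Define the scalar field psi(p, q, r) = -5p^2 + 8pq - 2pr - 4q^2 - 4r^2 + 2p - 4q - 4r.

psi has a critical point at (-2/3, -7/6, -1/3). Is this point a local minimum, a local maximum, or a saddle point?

The Hessian is constant: H = [[-10, 8, -2], [8, -8, 0], [-2, 0, -8]].
Leading principal minors: Δ₁ = -10, Δ₂ = 16, Δ₃ = -96.
The minors alternate sign starting negative (−, +, −), so H is negative definite: a local maximum.

local maximum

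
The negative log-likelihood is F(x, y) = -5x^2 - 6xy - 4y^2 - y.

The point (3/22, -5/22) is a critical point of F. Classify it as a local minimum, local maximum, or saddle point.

local maximum

The Hessian of F is constant: H = [[-10, -6], [-6, -8]].
det(H) = (-10)·(-8) − (-6)² = 44.
det(H) > 0 and tr(H) = -18 < 0, so H is negative definite and the point is a local maximum.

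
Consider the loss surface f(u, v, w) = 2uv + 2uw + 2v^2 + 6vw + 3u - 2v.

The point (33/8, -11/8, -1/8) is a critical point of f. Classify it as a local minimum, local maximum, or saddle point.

saddle point

The Hessian is constant: H = [[0, 2, 2], [2, 4, 6], [2, 6, 0]].
Leading principal minors: Δ₁ = 0, Δ₂ = -4, Δ₃ = 32.
The minors fit neither the all-positive nor the alternating-sign pattern, so H is indefinite: a saddle point.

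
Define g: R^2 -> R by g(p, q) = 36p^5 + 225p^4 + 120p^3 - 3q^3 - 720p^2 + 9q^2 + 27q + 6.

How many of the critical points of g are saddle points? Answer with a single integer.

4

g separates as a function of p plus a function of q, so ∇g=0 decouples.
∂g/∂p = 180p(p - 1)(p + 2)(p + 4) = 0 at p ∈ {-4, -2, 0, 1}; ∂g/∂q = -9(q - 3)(q + 1) = 0 at q ∈ {-1, 3}.
The Hessian is diagonal: diag(g_pp, g_qq). Second derivatives: g_pp(-4)=-7200, g_pp(-2)=2160, g_pp(0)=-1440, g_pp(1)=2700; g_qq(-1)=36, g_qq(3)=-36.
Saddle points occur where the two diagonal entries have opposite signs: (-4, -1), (-2, 3), (0, -1), (1, 3). Count: 4.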